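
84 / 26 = 42 / 13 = 3.23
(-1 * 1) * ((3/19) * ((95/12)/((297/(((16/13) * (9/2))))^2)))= -80/184041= -0.00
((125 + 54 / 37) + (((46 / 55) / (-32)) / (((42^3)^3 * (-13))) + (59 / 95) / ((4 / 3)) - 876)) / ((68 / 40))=-2449909950865625510389975 / 5559988386392485613568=-440.63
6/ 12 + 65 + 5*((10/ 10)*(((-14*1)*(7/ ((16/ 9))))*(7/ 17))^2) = 48859333/ 18496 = 2641.62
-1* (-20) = 20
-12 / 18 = -2 / 3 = -0.67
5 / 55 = 1 / 11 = 0.09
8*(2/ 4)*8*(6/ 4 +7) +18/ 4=553/ 2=276.50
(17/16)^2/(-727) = -289/186112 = -0.00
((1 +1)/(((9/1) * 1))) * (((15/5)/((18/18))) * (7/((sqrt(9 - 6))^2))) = 14/9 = 1.56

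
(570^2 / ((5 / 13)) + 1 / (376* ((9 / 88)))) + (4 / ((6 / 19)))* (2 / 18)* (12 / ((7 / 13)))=833789363 / 987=844771.39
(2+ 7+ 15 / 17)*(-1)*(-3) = 504 / 17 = 29.65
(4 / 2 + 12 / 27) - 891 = -7997 / 9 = -888.56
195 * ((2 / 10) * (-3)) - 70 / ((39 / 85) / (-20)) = 2934.28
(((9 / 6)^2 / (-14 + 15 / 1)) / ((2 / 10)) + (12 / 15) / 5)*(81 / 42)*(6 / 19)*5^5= 1650375 / 76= 21715.46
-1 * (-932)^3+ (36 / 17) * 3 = 13762478764 / 17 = 809557574.35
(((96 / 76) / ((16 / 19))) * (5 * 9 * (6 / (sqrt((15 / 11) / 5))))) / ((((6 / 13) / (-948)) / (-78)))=21628620 * sqrt(33)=124246962.55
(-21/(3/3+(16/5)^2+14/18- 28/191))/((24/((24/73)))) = -902475/37241972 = -0.02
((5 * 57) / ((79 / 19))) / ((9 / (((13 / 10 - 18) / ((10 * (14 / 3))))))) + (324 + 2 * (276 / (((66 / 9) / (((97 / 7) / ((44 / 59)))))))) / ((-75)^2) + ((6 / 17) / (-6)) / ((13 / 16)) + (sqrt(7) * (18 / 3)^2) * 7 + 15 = 924856865937 / 73938865000 + 252 * sqrt(7) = 679.24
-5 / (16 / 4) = -5 / 4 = -1.25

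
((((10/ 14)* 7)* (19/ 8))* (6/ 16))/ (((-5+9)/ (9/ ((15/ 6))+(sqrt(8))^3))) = 513/ 128+285* sqrt(2)/ 16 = 29.20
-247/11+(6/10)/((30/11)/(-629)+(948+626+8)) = -13517869253/602020540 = -22.45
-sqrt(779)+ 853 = 825.09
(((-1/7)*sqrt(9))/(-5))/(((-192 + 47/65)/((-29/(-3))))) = -377/87031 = -0.00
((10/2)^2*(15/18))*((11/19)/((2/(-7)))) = -9625/228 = -42.21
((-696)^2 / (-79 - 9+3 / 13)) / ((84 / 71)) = -37259664 / 7987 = -4665.04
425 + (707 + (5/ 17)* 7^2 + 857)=2003.41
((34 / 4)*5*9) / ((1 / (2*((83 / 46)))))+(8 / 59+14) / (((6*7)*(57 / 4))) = 1494761371 / 1082886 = 1380.35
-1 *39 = -39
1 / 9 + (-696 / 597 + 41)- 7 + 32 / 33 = 668159 / 19701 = 33.91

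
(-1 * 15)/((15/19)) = -19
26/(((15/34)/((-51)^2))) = 153285.60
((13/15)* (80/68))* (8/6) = 208/153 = 1.36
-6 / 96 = -1 / 16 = -0.06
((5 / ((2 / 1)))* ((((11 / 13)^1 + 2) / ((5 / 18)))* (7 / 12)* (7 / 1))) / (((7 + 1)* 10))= 5439 / 4160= 1.31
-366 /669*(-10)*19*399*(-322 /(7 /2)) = -3815656.68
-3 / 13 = -0.23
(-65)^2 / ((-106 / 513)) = -2167425 / 106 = -20447.41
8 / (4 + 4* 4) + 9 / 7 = 59 / 35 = 1.69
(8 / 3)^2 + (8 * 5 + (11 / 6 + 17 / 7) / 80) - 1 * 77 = -300743 / 10080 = -29.84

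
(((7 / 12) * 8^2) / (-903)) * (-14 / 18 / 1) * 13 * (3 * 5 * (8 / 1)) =58240 / 1161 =50.16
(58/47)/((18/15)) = 145/141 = 1.03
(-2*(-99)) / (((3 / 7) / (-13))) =-6006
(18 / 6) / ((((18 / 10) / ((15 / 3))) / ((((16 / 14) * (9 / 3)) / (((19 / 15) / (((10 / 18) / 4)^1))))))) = 1250 / 399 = 3.13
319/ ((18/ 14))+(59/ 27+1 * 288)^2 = 61568098/ 729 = 84455.55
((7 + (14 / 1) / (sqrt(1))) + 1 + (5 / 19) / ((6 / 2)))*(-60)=-25180 / 19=-1325.26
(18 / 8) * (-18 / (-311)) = 81 / 622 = 0.13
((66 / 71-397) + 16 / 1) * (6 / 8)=-80955 / 284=-285.05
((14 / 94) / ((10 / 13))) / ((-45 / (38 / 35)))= -247 / 52875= -0.00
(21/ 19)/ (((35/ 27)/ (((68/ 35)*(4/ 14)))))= 11016/ 23275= 0.47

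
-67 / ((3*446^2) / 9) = -201 / 198916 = -0.00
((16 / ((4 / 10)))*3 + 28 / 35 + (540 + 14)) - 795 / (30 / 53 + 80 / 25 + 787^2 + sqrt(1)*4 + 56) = 184613325689 / 273582805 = 674.80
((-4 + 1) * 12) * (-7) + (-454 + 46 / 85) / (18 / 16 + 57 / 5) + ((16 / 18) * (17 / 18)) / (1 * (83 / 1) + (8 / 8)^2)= 1042155707 / 4829139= 215.81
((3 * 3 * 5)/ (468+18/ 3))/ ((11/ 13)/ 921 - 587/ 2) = -0.00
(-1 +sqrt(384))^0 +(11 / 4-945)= -3765 / 4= -941.25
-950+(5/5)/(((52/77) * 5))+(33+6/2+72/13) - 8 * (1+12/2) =-250683/260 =-964.17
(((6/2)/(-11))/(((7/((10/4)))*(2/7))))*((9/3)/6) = -15/88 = -0.17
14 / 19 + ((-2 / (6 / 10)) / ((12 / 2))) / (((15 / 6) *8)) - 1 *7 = -4303 / 684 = -6.29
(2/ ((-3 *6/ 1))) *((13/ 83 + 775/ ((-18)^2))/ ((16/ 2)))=-68537/ 1936224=-0.04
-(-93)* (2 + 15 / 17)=4557 / 17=268.06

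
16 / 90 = 8 / 45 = 0.18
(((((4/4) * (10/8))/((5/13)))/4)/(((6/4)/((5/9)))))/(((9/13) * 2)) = 845/3888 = 0.22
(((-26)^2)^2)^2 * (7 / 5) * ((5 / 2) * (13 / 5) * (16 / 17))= 152026103011328 / 85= 1788542388368.56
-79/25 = -3.16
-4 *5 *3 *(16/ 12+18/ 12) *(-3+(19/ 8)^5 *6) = -627227325/ 8192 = -76565.84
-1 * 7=-7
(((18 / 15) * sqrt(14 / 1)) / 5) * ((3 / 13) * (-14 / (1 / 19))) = -4788 * sqrt(14) / 325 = -55.12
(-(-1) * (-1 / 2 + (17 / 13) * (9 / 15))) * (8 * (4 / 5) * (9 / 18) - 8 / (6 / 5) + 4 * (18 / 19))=1702 / 18525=0.09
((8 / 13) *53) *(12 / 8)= 636 / 13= 48.92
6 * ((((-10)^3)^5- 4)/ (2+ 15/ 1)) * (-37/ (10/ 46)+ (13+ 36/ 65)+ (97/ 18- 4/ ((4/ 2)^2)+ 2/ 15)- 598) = 175529000000000702116/ 663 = 264749622926094573.33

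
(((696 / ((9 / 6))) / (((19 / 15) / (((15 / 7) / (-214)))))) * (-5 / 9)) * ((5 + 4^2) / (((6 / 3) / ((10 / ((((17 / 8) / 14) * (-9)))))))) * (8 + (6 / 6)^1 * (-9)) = 16240000 / 103683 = 156.63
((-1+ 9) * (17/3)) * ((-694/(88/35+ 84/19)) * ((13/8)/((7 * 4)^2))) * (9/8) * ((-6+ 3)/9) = 7285265/2066176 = 3.53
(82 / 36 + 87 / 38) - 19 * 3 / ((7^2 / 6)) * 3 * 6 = -1014407 / 8379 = -121.07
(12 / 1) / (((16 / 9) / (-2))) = -27 / 2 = -13.50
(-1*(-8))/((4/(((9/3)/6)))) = 1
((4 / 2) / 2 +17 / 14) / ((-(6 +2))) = -31 / 112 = -0.28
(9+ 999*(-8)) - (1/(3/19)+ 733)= -26167/3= -8722.33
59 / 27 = 2.19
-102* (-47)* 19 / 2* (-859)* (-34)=1330128858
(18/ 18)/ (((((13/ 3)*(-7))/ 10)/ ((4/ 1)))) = -120/ 91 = -1.32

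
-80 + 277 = 197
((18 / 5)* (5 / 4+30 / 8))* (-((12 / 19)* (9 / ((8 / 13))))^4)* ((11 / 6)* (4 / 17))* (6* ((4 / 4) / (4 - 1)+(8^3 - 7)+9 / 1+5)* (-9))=184828428904977 / 116603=1585108692.79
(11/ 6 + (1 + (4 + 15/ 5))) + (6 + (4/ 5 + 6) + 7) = 889/ 30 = 29.63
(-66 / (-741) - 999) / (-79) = 246731 / 19513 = 12.64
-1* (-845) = 845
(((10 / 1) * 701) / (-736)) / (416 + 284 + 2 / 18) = -31545 / 2318768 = -0.01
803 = 803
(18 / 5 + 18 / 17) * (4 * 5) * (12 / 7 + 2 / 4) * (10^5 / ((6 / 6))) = 2455200000 / 119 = 20631932.77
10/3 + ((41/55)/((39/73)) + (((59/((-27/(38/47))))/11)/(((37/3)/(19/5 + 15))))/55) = 61864723/13095225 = 4.72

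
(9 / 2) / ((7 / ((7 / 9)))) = 1 / 2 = 0.50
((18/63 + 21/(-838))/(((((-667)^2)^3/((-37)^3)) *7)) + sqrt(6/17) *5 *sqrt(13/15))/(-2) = 77448437/7231445172708873011756 - sqrt(2210)/34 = -1.38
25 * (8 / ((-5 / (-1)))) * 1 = 40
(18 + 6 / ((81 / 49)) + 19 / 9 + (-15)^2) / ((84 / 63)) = 186.56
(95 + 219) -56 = 258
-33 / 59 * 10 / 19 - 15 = -17145 / 1121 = -15.29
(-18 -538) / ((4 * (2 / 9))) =-1251 / 2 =-625.50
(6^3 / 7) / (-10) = -108 / 35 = -3.09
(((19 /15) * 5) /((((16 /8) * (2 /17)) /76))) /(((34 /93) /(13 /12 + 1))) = 279775 /24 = 11657.29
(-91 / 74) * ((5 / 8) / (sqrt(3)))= -455 * sqrt(3) / 1776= -0.44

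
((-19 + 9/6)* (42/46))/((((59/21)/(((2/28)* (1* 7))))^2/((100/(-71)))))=8103375/11368946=0.71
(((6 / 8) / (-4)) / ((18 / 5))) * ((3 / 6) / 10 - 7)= 139 / 384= 0.36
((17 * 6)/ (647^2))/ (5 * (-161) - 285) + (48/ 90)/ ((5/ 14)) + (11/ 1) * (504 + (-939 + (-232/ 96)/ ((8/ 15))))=-529291090388101/ 109508114400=-4833.35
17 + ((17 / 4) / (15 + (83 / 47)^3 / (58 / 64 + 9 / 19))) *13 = 19.91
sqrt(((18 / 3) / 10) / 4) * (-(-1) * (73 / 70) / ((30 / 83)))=6059 * sqrt(15) / 21000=1.12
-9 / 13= -0.69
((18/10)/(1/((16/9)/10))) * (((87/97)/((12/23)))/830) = 667/1006375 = 0.00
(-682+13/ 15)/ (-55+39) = 10217/ 240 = 42.57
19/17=1.12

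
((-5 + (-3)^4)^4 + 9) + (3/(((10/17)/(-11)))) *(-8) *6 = 166824389/5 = 33364877.80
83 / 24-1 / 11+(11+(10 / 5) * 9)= 32.37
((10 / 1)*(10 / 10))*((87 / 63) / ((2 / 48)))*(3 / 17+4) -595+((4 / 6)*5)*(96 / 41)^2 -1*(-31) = 167728004 / 200039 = 838.48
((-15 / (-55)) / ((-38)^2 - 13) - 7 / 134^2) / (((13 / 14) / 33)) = -131411 / 18557526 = -0.01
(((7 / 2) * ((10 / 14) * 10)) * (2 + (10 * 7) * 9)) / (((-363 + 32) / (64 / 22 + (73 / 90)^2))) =-50215402 / 294921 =-170.27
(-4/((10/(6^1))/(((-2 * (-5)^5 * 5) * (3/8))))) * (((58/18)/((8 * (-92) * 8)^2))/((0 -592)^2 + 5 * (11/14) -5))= -21875/2932768145408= -0.00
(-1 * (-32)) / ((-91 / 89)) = -2848 / 91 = -31.30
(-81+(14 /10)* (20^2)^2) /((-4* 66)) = -223919 /264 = -848.18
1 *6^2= 36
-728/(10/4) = -1456/5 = -291.20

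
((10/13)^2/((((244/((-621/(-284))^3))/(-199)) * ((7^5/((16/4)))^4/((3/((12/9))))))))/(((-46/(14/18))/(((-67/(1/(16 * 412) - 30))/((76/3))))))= 8579526474475800/158031697219662894181417417669297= 0.00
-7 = -7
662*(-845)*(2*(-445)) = 497857100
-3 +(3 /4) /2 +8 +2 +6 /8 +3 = 89 /8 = 11.12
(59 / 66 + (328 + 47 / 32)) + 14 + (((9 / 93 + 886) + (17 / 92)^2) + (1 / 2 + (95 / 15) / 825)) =1598825453717 / 1298800800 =1231.00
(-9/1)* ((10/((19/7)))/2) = -315/19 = -16.58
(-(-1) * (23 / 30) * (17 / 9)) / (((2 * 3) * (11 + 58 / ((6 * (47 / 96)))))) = 1081 / 137700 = 0.01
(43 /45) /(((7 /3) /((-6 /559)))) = -2 /455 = -0.00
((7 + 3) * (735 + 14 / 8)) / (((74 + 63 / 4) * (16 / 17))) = 250495 / 2872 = 87.22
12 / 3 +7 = 11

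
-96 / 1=-96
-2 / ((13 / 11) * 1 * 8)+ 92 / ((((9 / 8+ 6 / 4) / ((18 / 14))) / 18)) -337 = 1207473 / 2548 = 473.89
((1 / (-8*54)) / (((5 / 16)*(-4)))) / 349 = 1 / 188460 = 0.00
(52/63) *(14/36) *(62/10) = 806/405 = 1.99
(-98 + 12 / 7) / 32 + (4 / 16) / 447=-150611 / 50064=-3.01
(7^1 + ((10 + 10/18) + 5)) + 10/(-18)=22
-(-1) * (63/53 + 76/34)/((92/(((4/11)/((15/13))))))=8021/683859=0.01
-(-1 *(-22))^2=-484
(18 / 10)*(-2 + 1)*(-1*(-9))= -81 / 5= -16.20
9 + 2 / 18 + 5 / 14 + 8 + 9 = 3335 / 126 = 26.47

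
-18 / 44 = -9 / 22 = -0.41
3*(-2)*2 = -12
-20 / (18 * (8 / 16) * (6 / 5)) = -1.85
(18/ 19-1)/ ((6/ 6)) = -0.05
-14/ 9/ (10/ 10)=-14/ 9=-1.56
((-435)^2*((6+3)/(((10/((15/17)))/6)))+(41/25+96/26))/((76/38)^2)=2490688793/11050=225401.70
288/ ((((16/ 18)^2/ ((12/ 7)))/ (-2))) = -8748/ 7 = -1249.71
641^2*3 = 1232643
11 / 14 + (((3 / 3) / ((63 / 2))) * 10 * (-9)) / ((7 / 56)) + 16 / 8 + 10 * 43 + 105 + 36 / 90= 36073 / 70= 515.33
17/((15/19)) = 323/15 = 21.53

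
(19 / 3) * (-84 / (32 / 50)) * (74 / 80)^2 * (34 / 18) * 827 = -2559820543 / 2304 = -1111033.22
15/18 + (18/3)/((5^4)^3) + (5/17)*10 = 93994141237/24902343750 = 3.77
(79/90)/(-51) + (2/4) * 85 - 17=58483/2295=25.48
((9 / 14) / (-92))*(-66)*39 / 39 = 297 / 644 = 0.46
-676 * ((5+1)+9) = -10140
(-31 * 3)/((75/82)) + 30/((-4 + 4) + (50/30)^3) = -476/5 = -95.20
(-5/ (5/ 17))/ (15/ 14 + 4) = -238/ 71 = -3.35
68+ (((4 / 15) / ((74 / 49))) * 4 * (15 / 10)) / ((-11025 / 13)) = 2830448 / 41625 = 68.00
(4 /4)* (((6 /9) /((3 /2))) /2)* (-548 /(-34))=548 /153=3.58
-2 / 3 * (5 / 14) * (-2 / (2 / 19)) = 95 / 21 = 4.52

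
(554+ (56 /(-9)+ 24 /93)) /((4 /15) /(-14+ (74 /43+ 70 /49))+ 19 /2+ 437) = 2496889660 /2034173283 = 1.23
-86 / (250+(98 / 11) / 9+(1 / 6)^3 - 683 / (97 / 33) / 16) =-39641184 / 109000339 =-0.36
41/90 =0.46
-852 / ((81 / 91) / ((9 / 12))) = -6461 / 9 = -717.89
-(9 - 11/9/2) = -151/18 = -8.39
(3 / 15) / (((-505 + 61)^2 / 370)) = 1 / 2664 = 0.00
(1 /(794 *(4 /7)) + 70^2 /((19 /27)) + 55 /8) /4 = 210299899 /120688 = 1742.51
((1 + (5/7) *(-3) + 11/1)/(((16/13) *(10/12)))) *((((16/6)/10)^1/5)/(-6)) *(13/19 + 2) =-15249/66500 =-0.23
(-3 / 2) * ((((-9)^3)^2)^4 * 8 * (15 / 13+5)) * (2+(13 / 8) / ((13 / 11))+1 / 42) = -1821865559875768125279165240 / 91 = -20020500657975473904166650.00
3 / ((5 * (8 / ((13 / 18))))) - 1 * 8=-1907 / 240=-7.95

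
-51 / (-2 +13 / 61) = 3111 / 109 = 28.54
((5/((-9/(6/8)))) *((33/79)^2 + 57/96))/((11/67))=-51398045/26361984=-1.95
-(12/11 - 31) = 329/11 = 29.91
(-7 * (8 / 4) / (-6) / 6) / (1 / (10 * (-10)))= -350 / 9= -38.89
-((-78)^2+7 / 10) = -60847 / 10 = -6084.70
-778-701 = -1479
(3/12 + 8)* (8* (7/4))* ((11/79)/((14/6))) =1089/158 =6.89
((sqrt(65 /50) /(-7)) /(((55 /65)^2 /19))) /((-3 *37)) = 3211 *sqrt(130) /940170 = 0.04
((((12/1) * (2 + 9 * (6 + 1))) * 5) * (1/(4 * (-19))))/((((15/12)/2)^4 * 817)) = -0.41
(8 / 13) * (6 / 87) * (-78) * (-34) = 3264 / 29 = 112.55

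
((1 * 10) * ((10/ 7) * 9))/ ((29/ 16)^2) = 39.14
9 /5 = 1.80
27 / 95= 0.28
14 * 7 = 98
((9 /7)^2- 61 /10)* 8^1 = -8716 /245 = -35.58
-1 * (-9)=9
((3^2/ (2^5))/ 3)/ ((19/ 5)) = 15/ 608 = 0.02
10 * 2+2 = 22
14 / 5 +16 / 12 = 62 / 15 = 4.13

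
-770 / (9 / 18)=-1540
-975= -975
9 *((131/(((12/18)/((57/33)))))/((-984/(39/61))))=-873639/440176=-1.98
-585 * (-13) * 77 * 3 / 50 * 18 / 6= 1054053 / 10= 105405.30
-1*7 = -7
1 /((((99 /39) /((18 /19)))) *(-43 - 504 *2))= -78 /219659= -0.00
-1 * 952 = -952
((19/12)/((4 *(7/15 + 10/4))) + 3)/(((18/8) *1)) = 2231/1602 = 1.39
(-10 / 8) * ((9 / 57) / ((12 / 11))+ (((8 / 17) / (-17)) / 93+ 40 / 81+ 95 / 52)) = -2209336205 / 716970852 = -3.08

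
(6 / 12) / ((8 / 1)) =1 / 16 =0.06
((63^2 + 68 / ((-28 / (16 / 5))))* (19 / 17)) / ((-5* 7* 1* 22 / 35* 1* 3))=-2634217 / 39270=-67.08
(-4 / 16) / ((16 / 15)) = -15 / 64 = -0.23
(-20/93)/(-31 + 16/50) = 500/71331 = 0.01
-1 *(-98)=98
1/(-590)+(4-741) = -737.00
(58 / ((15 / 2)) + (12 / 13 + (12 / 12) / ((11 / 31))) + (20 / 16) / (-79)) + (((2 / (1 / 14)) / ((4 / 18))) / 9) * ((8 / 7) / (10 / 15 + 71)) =340487341 / 29146260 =11.68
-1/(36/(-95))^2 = -9025/1296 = -6.96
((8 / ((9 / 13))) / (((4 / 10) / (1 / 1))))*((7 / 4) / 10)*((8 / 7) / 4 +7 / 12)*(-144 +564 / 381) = -4294225 / 6858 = -626.16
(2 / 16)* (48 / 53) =6 / 53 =0.11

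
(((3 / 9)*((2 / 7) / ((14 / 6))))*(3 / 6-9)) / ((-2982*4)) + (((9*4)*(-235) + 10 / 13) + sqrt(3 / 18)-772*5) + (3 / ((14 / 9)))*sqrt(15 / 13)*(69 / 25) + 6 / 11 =-1029589507553 / 83579496 + sqrt(6) / 6 + 1863*sqrt(195) / 4550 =-12312.56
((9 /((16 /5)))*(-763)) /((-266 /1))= 4905 /608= 8.07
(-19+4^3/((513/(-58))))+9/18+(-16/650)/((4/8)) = -8598041/333450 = -25.79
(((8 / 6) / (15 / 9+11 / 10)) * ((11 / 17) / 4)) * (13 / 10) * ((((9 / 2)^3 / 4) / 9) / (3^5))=143 / 135456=0.00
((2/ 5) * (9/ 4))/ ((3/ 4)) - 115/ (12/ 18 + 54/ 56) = -47478/ 685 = -69.31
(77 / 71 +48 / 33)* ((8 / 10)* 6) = 47592 / 3905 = 12.19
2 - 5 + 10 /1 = 7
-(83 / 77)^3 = -571787 / 456533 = -1.25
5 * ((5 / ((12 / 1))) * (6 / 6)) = 25 / 12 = 2.08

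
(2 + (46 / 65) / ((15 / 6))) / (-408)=-371 / 66300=-0.01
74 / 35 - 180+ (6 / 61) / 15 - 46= -477982 / 2135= -223.88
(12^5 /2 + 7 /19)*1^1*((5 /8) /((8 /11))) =130015105 /1216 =106920.32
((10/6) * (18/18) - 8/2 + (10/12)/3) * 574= -10619/9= -1179.89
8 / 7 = 1.14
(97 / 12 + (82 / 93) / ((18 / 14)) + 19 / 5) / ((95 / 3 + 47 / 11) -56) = -2314477 / 3693960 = -0.63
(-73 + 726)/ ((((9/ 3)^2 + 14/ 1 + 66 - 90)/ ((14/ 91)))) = -1306/ 13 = -100.46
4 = 4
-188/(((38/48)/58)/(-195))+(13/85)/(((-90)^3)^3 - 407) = 1680479452195878565407758153/625684089735000657305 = 2685827.37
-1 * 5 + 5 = 0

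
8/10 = 4/5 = 0.80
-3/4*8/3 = -2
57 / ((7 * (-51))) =-19 / 119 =-0.16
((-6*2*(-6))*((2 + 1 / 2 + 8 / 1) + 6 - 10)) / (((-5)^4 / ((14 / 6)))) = 1092 / 625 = 1.75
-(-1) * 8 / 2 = 4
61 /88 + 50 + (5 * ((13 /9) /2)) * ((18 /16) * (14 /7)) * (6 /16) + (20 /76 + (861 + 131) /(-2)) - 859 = -17402133 /13376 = -1301.00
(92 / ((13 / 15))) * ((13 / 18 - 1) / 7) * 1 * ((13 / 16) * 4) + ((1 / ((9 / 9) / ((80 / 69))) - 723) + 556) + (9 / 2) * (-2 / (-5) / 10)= -721888 / 4025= -179.35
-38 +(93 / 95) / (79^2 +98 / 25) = -37573447 / 988779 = -38.00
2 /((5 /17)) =6.80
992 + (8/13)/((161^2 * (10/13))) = 128568164/129605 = 992.00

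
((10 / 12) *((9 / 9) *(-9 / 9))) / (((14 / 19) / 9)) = -285 / 28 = -10.18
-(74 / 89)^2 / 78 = -2738 / 308919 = -0.01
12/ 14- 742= -5188/ 7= -741.14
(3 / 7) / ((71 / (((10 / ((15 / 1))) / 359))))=0.00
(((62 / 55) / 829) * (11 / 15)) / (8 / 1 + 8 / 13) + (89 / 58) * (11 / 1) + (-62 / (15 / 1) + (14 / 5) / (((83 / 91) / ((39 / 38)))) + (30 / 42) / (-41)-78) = -405558446939741 / 6528559535400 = -62.12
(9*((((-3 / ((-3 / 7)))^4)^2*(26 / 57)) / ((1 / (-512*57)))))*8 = -5525354225664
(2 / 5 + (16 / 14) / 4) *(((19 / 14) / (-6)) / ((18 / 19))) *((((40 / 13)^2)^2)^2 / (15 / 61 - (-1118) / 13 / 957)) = -9207413473280000000 / 2350403265761187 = -3917.38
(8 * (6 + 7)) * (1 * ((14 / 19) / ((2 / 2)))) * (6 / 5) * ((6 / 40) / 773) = 6552 / 367175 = 0.02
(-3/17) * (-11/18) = 11/102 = 0.11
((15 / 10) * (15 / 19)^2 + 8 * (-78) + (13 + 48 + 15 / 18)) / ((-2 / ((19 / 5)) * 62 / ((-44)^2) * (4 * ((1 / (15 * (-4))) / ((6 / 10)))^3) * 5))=-1143779522688 / 14725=-77676028.71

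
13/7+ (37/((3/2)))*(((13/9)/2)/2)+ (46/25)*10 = 55121/1890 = 29.16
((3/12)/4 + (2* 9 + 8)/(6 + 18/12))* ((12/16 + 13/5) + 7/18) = 570031/43200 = 13.20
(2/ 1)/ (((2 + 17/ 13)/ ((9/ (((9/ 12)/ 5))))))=1560/ 43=36.28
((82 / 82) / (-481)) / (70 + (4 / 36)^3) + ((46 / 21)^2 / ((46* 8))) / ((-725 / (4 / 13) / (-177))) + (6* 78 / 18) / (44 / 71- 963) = -4659335013556934 / 178747329181027425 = -0.03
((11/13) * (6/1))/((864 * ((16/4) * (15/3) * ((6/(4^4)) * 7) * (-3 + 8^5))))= 22/402518025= 0.00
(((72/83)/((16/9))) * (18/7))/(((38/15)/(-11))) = -120285/22078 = -5.45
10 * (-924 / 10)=-924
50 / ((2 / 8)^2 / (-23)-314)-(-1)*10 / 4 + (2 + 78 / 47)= 65175587 / 10861982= 6.00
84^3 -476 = 592228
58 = 58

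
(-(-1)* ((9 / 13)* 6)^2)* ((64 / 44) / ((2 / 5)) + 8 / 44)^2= 5143824 / 20449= 251.54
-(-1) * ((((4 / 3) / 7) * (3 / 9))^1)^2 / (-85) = -0.00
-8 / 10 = -4 / 5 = -0.80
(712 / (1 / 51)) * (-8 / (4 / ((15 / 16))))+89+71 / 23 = -67992.91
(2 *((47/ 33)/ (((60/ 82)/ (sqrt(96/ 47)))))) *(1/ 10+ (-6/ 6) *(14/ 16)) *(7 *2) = -8897 *sqrt(282)/ 2475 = -60.37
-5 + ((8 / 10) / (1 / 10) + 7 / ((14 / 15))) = 10.50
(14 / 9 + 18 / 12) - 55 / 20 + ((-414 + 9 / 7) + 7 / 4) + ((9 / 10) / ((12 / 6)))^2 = -10343497 / 25200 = -410.46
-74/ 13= -5.69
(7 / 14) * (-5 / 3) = -5 / 6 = -0.83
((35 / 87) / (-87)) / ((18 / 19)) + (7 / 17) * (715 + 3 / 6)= 341178376 / 1158057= 294.61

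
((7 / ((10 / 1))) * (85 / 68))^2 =49 / 64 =0.77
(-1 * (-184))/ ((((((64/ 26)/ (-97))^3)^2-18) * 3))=-369894902852819423612/ 108556112792151609411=-3.41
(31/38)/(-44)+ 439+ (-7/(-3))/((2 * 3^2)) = 439.11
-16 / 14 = -8 / 7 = -1.14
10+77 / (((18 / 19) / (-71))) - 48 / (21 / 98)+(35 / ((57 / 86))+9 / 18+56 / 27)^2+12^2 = -2919762065 / 1052676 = -2773.66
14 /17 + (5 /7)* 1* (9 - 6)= 353 /119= 2.97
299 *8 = 2392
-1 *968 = -968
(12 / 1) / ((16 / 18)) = 27 / 2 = 13.50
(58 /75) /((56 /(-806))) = -11687 /1050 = -11.13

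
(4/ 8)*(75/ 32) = 75/ 64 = 1.17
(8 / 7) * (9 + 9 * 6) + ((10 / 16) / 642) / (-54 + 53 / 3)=13435771 / 186608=72.00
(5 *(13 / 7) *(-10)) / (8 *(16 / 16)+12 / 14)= -325 / 31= -10.48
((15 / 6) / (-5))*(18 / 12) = -3 / 4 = -0.75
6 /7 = 0.86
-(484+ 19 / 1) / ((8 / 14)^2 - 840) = 24647 / 41144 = 0.60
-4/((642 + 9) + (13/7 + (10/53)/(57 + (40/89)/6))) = -807667/131823460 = -0.01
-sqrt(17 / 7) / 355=-sqrt(119) / 2485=-0.00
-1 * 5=-5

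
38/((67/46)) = 1748/67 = 26.09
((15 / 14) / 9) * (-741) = -1235 / 14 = -88.21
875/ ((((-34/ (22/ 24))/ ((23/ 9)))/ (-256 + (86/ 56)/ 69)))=680004875/ 44064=15432.21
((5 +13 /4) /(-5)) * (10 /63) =-11 /42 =-0.26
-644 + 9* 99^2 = 87565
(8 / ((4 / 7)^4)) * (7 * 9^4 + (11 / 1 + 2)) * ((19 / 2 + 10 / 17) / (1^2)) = 9458391355 / 272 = 34773497.63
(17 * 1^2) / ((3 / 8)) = 136 / 3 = 45.33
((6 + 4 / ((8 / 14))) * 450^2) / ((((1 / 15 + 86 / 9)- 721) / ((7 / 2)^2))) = -1451165625 / 32012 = -45331.93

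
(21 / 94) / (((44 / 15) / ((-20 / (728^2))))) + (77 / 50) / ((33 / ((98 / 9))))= 26852017469 / 52843190400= 0.51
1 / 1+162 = 163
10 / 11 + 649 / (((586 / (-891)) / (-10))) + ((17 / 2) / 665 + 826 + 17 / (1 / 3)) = 46062936971 / 4286590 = 10745.82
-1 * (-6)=6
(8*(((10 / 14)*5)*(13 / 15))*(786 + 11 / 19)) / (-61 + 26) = -31720 / 57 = -556.49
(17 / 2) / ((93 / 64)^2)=34816 / 8649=4.03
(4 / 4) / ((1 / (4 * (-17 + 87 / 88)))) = -1409 / 22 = -64.05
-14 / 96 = -7 / 48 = -0.15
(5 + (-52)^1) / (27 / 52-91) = 2444 / 4705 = 0.52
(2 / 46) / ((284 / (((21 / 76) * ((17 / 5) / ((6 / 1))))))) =119 / 4964320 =0.00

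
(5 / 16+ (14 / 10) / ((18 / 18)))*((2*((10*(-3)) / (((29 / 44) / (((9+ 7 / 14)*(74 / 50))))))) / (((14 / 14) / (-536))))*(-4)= -3407097936 / 725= -4699445.43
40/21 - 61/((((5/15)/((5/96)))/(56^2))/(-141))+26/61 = 5398764676/1281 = 4214492.33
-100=-100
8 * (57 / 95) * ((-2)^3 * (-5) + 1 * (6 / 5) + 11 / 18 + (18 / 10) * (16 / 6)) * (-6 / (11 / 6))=-40272 / 55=-732.22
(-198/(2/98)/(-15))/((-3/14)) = -15092/5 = -3018.40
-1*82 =-82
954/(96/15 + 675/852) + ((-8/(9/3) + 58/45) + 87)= 100311289/459585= 218.26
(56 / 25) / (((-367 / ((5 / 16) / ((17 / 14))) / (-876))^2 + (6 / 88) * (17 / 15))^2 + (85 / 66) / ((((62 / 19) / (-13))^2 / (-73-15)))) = -14385514388299304342400 / 11503919158714182939464519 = -0.00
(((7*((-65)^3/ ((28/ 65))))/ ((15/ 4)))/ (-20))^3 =364032580038765625/ 1728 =210667002337248.63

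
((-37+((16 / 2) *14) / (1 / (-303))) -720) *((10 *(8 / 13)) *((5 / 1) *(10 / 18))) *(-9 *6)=416316000 / 13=32024307.69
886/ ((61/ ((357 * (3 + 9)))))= 62223.34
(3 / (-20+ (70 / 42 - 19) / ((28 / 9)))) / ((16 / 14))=-147 / 1432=-0.10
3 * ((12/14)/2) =9/7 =1.29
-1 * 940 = -940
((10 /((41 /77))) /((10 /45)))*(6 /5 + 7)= 693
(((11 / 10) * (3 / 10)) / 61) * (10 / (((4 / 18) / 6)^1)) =891 / 610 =1.46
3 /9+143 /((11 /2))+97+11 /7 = 2623 /21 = 124.90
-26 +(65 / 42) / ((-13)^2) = -14191 / 546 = -25.99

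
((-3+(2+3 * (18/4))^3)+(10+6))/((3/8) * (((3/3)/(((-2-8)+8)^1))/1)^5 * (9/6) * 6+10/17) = 16262880/2101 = 7740.54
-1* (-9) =9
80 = 80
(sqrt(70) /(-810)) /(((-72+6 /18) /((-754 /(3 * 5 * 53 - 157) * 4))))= -26 * sqrt(70) /319275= -0.00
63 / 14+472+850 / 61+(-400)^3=-63999509.57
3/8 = 0.38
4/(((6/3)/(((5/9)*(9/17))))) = 0.59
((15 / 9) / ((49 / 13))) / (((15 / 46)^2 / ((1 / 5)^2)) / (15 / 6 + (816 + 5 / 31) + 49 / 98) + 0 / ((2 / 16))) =698538152 / 5126625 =136.26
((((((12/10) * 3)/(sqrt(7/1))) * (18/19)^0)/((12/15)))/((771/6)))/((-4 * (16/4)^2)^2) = 9 * sqrt(7)/7368704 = 0.00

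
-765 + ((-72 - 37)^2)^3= 1677100110076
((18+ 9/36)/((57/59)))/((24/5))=21535/5472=3.94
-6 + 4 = -2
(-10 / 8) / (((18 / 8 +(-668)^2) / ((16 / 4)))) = -4 / 356981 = -0.00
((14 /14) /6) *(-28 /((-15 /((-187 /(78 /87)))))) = -64.89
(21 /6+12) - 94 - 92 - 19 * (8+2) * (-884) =335579 /2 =167789.50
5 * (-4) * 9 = -180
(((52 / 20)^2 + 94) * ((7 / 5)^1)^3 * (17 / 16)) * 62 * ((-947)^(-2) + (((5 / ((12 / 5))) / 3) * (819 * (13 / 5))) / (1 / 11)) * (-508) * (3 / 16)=-28219240525.50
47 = 47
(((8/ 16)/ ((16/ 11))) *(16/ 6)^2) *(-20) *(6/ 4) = -220/ 3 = -73.33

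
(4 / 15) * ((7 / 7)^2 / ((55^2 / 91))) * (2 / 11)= 728 / 499125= 0.00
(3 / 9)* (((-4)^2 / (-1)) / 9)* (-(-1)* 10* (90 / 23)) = -1600 / 69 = -23.19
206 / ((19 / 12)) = 2472 / 19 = 130.11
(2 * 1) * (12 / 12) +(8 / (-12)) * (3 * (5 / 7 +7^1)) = -94 / 7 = -13.43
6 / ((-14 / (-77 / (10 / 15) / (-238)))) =-99 / 476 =-0.21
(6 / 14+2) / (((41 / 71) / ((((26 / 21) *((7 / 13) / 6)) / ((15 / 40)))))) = 9656 / 7749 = 1.25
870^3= 658503000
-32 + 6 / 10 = -157 / 5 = -31.40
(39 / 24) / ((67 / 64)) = 104 / 67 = 1.55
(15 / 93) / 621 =5 / 19251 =0.00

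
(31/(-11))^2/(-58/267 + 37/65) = 16678155/739189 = 22.56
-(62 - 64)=2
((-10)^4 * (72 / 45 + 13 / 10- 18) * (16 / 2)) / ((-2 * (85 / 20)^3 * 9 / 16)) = 618496000 / 44217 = 13987.74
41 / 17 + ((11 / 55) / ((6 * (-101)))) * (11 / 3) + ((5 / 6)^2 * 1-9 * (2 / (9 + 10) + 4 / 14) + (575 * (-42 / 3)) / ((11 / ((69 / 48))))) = -317232527443 / 301436520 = -1052.40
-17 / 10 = -1.70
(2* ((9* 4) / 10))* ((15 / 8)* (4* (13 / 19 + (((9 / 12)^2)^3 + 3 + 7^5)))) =35323790553 / 38912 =907786.56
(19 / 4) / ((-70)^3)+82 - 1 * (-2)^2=107015981 / 1372000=78.00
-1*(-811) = 811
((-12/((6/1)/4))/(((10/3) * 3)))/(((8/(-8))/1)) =4/5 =0.80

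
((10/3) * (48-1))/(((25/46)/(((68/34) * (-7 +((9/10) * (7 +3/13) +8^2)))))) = 11899648/325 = 36614.30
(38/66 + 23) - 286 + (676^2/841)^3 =3149150418665551948/19629169593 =160432177.42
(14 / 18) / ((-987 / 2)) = -2 / 1269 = -0.00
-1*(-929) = 929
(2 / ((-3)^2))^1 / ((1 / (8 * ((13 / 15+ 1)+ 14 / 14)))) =688 / 135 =5.10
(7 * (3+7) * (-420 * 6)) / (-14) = 12600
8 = 8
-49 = -49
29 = 29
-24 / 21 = -8 / 7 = -1.14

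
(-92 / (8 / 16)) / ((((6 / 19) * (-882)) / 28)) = 3496 / 189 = 18.50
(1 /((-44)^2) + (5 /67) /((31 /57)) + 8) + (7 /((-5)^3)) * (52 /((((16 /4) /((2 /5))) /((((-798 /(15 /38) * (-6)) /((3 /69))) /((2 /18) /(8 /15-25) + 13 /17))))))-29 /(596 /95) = -711714459556694384707 /6659812539050000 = -106867.04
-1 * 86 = -86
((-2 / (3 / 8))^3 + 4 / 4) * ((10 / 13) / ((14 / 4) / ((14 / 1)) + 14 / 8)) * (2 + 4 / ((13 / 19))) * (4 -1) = -53210 / 39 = -1364.36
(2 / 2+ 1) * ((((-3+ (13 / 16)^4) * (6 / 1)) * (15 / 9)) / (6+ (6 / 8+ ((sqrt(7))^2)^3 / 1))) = -840235 / 5730304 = -0.15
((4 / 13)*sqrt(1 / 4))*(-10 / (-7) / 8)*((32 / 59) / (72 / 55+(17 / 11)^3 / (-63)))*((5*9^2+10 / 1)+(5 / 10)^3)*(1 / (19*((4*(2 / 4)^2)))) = 1989112950 / 7640492743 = 0.26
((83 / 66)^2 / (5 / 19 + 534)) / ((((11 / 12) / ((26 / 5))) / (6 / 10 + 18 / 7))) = 125917142 / 2364421675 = 0.05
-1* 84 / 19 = -84 / 19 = -4.42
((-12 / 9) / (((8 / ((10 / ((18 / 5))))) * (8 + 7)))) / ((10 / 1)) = -1 / 324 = -0.00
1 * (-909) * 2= -1818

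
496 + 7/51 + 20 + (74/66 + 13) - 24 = 284011/561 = 506.26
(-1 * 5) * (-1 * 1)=5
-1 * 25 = -25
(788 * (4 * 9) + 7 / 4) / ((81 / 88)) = 2496538 / 81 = 30821.46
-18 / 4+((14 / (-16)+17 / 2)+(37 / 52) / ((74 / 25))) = 3.37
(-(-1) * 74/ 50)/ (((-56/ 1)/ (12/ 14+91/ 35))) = -4477/ 49000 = -0.09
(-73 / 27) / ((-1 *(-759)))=-73 / 20493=-0.00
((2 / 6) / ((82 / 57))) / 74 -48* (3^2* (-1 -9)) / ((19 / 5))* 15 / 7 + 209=2134706723 / 807044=2645.09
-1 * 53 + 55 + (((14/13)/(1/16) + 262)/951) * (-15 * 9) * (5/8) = -375407/16484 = -22.77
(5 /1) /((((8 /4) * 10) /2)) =1 /2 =0.50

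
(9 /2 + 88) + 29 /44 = 4099 /44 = 93.16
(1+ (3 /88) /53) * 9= 42003 /4664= 9.01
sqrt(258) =16.06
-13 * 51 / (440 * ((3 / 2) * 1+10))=-663 / 5060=-0.13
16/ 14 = 8/ 7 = 1.14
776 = 776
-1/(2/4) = -2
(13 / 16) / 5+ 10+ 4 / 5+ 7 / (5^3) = 11.02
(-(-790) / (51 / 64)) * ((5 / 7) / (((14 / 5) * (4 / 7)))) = 158000 / 357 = 442.58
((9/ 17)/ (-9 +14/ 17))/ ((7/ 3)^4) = -729/ 333739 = -0.00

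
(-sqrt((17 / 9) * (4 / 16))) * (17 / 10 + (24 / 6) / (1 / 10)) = -139 * sqrt(17) / 20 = -28.66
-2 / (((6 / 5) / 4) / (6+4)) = -200 / 3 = -66.67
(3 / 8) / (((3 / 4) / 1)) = 1 / 2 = 0.50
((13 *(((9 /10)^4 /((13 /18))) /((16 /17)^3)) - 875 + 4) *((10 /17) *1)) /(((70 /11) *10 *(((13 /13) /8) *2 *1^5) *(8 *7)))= -0.57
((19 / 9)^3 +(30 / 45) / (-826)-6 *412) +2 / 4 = -1482558563 / 602154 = -2462.09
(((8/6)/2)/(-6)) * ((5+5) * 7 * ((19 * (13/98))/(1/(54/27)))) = -2470/63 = -39.21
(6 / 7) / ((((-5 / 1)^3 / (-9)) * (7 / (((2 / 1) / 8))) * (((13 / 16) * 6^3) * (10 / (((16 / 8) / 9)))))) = 1 / 3583125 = 0.00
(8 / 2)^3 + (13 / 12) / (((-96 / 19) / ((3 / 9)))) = 220937 / 3456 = 63.93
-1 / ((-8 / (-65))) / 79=-65 / 632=-0.10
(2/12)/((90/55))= 11/108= 0.10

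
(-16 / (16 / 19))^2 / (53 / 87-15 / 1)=-31407 / 1252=-25.09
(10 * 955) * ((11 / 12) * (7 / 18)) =367675 / 108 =3404.40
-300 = -300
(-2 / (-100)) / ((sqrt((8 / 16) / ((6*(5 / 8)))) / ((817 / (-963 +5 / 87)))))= -71079*sqrt(30) / 8377600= -0.05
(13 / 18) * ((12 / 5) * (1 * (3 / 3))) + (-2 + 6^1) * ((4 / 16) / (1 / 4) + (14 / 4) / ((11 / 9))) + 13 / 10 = 6101 / 330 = 18.49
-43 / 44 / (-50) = 43 / 2200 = 0.02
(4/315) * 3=4/105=0.04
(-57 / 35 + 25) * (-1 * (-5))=818 / 7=116.86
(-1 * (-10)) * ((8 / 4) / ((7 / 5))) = 100 / 7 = 14.29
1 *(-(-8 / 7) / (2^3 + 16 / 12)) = 0.12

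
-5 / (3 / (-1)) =5 / 3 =1.67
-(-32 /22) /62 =8 /341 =0.02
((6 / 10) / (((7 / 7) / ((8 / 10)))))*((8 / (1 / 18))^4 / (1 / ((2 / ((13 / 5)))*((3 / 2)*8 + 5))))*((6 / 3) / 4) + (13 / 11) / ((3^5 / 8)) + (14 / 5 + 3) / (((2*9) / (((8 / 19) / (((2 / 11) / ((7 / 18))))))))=1349481015.47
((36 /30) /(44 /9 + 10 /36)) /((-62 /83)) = -1494 /4805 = -0.31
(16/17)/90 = 8/765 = 0.01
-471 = -471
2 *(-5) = -10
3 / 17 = 0.18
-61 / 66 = -0.92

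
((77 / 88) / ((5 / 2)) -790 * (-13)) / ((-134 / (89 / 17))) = -18281223 / 45560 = -401.26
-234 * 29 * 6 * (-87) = 3542292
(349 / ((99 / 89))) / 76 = 31061 / 7524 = 4.13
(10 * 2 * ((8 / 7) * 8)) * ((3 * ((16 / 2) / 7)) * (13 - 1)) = 368640 / 49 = 7523.27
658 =658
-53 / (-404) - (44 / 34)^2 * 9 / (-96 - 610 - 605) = 7280137 / 51022372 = 0.14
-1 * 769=-769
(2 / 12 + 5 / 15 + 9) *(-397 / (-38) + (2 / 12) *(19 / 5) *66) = 9927 / 20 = 496.35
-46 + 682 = 636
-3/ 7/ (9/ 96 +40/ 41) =-3936/ 9821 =-0.40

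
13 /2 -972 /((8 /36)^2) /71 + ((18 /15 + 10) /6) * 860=568543 /426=1334.61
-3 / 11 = -0.27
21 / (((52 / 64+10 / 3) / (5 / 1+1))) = 6048 / 199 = 30.39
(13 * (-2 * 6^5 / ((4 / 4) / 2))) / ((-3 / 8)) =1078272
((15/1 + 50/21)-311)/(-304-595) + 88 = 88.33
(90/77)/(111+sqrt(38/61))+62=3588475672/57868811-90 * sqrt(2318)/57868811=62.01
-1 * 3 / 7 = -0.43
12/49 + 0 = 12/49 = 0.24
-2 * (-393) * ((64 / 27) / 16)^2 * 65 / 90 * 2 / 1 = 54496 / 2187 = 24.92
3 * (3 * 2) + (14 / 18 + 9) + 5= 295 / 9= 32.78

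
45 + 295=340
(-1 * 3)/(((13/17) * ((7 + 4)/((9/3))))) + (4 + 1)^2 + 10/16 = 28091/1144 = 24.56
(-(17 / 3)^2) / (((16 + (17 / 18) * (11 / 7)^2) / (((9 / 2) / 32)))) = -127449 / 517408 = -0.25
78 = 78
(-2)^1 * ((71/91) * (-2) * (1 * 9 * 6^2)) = 1011.16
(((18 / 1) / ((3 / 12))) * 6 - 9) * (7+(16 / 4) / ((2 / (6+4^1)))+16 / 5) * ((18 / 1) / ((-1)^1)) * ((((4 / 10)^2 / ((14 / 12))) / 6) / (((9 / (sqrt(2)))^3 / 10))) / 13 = -227104 * sqrt(2) / 20475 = -15.69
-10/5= -2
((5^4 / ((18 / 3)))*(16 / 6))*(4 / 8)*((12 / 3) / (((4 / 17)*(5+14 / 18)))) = 10625 / 26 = 408.65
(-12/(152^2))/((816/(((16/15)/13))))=-1/19147440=-0.00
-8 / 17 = -0.47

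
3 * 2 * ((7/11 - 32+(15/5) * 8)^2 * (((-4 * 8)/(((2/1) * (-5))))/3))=209952/605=347.03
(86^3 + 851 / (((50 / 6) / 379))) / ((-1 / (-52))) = 877187324 / 25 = 35087492.96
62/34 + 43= 762/17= 44.82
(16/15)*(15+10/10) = 256/15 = 17.07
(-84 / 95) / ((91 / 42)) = -504 / 1235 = -0.41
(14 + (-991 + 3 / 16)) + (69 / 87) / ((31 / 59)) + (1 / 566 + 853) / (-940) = -976.21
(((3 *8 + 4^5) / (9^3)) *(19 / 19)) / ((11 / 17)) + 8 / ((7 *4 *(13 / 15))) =1861826 / 729729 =2.55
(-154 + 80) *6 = -444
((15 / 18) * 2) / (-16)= -5 / 48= -0.10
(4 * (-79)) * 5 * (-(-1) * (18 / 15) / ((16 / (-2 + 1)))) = 237 / 2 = 118.50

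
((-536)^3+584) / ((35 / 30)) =-923940432 / 7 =-131991490.29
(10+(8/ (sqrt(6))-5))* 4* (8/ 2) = 64* sqrt(6)/ 3+80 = 132.26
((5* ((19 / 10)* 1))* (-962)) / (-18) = 9139 / 18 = 507.72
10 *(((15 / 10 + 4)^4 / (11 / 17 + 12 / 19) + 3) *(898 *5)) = 53306032075 / 1652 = 32267573.90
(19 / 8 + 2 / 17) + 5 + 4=1563 / 136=11.49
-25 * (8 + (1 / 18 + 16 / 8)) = -4525 / 18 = -251.39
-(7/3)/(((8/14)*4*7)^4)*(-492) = 287/16384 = 0.02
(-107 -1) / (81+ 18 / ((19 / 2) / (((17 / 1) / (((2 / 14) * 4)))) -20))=-3513 / 2605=-1.35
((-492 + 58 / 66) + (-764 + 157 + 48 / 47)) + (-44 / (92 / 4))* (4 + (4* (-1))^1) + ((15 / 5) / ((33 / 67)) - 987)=-3222992 / 1551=-2078.01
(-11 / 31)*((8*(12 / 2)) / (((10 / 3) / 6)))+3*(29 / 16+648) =4758573 / 2480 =1918.78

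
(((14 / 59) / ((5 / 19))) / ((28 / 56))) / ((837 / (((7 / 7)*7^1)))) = 3724 / 246915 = 0.02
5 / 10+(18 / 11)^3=4.88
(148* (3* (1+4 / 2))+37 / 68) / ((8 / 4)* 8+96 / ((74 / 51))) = 3352681 / 206720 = 16.22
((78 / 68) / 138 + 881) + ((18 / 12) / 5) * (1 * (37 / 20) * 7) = 69198657 / 78200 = 884.89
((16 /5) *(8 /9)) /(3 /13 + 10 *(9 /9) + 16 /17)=28288 /111105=0.25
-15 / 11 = -1.36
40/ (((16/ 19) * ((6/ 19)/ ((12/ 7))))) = 1805/ 7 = 257.86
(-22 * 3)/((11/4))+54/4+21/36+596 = 7033/12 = 586.08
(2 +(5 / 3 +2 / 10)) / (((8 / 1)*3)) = 29 / 180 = 0.16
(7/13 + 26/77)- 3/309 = 89330/103103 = 0.87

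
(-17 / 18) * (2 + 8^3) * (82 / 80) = -179129 / 360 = -497.58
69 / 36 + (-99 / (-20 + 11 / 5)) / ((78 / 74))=99871 / 13884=7.19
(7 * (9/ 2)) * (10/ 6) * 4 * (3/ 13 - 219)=-597240/ 13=-45941.54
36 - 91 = -55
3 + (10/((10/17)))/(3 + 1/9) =237/28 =8.46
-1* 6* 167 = -1002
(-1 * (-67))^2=4489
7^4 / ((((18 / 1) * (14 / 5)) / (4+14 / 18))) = 73745 / 324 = 227.61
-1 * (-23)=23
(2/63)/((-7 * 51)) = -2/22491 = -0.00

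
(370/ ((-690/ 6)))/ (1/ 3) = -9.65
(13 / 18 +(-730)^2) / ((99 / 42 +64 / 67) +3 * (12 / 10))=77093.81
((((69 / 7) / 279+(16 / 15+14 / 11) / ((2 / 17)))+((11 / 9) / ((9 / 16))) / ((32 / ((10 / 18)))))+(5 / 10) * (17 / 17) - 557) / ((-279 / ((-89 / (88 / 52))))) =-5401160886953 / 53404374870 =-101.14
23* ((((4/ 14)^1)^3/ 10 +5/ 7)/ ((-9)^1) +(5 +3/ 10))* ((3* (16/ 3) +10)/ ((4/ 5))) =48184747/ 12348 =3902.23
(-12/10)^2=36/25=1.44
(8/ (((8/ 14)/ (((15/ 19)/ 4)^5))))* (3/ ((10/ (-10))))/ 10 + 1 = 2532336001/ 2535525376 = 1.00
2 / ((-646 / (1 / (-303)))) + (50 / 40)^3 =12233689 / 6263616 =1.95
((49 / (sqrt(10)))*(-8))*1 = -196*sqrt(10) / 5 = -123.96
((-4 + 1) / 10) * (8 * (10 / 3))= -8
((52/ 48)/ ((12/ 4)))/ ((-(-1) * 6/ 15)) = 65/ 72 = 0.90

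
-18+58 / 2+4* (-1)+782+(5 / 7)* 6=5553 / 7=793.29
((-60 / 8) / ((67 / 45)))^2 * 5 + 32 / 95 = 216996467 / 1705820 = 127.21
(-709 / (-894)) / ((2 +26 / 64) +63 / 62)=351664 / 1517565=0.23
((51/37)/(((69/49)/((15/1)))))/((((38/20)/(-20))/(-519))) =1296981000/16169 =80214.05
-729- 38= -767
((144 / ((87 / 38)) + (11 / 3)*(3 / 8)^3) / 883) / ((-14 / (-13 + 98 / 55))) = 577980303 / 10095303680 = 0.06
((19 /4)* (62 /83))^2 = 346921 /27556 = 12.59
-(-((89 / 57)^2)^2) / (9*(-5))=-62742241 / 475020045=-0.13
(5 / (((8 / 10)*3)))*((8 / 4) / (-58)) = -25 / 348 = -0.07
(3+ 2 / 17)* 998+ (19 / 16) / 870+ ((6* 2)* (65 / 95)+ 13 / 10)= 2806434421 / 899232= 3120.92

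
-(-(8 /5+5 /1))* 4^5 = 6758.40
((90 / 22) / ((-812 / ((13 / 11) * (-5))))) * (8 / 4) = 2925 / 49126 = 0.06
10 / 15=2 / 3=0.67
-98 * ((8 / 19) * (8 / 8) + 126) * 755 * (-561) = 5247534356.84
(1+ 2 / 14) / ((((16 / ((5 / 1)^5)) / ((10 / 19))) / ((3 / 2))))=46875 / 266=176.22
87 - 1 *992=-905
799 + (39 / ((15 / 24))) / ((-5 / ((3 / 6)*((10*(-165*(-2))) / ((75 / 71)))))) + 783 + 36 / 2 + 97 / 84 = -37574471 / 2100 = -17892.61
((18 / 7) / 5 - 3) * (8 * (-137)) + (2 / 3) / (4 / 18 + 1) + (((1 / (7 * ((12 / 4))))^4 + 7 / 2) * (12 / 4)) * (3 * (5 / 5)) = 6551907563 / 2376990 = 2756.39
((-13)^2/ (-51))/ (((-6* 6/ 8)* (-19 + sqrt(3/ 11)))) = -35321/ 910656 - 169* sqrt(33)/ 910656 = -0.04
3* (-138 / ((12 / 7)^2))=-1127 / 8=-140.88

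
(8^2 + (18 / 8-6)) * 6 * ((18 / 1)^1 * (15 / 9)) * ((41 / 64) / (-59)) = -444645 / 3776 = -117.76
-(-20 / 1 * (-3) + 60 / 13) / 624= -35 / 338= -0.10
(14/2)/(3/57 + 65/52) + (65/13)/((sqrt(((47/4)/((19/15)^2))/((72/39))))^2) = 2006476/302445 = 6.63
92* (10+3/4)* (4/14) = 1978/7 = 282.57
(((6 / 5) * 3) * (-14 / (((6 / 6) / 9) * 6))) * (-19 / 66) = 1197 / 55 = 21.76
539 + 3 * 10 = 569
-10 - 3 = -13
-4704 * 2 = -9408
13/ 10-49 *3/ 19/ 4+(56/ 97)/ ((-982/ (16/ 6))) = -0.64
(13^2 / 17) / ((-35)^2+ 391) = 169 / 27472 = 0.01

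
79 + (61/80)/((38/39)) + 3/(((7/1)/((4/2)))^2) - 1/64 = 23837127/297920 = 80.01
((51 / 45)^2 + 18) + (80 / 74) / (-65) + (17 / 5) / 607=1266120178 / 65692575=19.27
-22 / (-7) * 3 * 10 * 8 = 5280 / 7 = 754.29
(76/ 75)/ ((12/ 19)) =361/ 225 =1.60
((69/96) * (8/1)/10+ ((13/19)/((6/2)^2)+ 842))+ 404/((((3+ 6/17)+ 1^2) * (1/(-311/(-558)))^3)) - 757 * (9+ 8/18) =-3841745723220679/610700008680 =-6290.72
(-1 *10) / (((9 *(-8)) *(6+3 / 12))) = 1 / 45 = 0.02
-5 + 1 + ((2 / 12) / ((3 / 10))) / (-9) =-329 / 81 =-4.06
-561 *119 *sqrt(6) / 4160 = -66759 *sqrt(6) / 4160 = -39.31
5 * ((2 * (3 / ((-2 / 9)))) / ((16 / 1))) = -135 / 16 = -8.44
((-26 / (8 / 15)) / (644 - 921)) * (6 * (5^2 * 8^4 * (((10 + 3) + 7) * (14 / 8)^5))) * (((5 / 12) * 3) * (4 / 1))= 49160475000 / 277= 177474638.99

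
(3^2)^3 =729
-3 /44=-0.07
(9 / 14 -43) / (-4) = 10.59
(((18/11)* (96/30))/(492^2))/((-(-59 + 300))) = -0.00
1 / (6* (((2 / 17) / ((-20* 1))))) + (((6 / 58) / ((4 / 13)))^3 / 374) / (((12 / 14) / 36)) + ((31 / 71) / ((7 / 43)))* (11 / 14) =-79882605316753 / 3046430380224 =-26.22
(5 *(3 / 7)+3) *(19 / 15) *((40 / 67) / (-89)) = -1824 / 41741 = -0.04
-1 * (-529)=529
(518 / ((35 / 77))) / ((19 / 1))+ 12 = 6838 / 95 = 71.98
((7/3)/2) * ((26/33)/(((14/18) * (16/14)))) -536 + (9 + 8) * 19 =-18653/88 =-211.97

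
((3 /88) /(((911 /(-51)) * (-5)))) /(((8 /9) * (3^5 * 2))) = 17 /19240320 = 0.00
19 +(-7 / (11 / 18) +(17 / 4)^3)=84.31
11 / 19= 0.58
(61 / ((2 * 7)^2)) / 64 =61 / 12544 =0.00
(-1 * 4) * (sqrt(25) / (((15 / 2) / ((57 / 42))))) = -76 / 21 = -3.62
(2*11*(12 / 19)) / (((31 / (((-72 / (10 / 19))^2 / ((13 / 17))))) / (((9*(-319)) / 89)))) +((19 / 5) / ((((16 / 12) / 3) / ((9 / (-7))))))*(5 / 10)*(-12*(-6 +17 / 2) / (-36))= -35535979252899 / 100427600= -353846.74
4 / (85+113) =2 / 99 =0.02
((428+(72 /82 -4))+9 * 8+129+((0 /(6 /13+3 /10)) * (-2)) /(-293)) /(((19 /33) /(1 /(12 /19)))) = 1721.16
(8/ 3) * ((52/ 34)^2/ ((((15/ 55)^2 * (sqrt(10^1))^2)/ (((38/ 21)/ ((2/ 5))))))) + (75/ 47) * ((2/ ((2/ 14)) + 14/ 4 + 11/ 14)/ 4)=45.23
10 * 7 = 70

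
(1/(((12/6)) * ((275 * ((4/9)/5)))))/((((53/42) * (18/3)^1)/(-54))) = -0.15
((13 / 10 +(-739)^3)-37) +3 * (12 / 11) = -44394179657 / 110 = -403583451.43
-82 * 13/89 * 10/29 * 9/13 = -7380/2581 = -2.86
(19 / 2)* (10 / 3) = 95 / 3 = 31.67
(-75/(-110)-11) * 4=-454/11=-41.27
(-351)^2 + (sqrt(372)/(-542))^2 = 123201.00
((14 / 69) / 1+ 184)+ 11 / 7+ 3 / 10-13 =835949 / 4830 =173.07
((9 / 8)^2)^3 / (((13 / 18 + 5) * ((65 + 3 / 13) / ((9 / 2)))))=0.02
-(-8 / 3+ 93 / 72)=11 / 8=1.38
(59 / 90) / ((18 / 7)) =413 / 1620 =0.25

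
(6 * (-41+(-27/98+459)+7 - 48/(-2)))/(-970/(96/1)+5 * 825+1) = 6332400/9680587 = 0.65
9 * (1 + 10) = 99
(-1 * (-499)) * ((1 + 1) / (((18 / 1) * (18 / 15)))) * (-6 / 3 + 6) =4990 / 27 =184.81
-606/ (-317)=606/ 317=1.91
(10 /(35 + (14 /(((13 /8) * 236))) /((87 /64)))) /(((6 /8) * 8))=111215 /2337307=0.05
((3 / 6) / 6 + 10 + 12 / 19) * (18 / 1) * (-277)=-2030133 / 38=-53424.55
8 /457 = 0.02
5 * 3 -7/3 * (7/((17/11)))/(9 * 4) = 27001/1836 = 14.71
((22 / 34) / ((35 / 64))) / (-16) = -44 / 595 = -0.07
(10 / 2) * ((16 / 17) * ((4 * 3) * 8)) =7680 / 17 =451.76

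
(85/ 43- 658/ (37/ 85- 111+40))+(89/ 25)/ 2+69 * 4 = 1863954273/ 6447850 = 289.08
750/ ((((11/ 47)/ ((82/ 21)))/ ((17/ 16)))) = 4094875/ 308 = 13295.05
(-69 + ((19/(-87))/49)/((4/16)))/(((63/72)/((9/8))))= -882669/9947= -88.74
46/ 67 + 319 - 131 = 12642/ 67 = 188.69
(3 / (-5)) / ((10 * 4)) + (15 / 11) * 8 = 23967 / 2200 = 10.89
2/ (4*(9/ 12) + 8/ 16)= 4/ 7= 0.57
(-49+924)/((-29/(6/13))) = -13.93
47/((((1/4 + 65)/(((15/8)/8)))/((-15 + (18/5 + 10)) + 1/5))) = -47/232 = -0.20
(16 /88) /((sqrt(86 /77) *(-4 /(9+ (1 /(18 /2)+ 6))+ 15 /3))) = 34 *sqrt(6622) /76153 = 0.04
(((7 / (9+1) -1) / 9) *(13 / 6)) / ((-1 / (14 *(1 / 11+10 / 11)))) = 91 / 90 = 1.01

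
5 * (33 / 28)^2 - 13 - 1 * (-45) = 38.95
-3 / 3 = -1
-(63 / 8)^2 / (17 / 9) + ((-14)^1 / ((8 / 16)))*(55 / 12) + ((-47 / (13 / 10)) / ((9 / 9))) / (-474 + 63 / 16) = -5712028551 / 35459008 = -161.09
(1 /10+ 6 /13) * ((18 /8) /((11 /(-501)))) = -329157 /5720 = -57.54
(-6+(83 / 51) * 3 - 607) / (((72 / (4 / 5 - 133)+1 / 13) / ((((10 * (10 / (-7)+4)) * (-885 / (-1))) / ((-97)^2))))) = 14151325336200 / 4499957749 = 3144.77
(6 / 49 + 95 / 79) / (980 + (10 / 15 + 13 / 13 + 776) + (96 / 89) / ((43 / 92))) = 58886049 / 78218459557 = 0.00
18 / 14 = 9 / 7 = 1.29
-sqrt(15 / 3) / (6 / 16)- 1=-6.96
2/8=1/4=0.25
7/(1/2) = 14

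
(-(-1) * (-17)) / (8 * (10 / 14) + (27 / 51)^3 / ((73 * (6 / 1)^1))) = -85358462 / 28693621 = -2.97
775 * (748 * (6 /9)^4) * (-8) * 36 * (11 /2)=-1632435200 /9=-181381688.89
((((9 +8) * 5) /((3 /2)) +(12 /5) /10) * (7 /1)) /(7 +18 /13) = 388388 /8175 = 47.51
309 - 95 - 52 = 162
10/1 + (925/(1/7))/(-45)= -1205/9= -133.89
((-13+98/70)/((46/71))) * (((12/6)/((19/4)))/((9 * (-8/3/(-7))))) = -14413/6555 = -2.20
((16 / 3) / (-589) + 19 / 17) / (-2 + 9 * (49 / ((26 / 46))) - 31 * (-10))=432913 / 424961733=0.00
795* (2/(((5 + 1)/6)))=1590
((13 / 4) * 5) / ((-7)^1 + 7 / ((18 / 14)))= -585 / 56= -10.45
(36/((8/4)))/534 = 3/89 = 0.03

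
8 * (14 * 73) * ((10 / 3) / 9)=81760 / 27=3028.15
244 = 244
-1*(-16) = 16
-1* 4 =-4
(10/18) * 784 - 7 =3857/9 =428.56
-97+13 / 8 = -95.38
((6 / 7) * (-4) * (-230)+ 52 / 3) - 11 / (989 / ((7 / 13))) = 217590251 / 269997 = 805.90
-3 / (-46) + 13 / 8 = 311 / 184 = 1.69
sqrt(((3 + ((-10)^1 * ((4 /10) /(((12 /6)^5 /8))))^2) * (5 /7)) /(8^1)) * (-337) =-337 * sqrt(70) /14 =-201.40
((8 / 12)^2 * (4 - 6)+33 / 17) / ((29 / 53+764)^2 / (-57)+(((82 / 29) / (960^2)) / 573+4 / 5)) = -7310613044582400 / 71239224804464826653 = -0.00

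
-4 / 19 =-0.21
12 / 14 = 6 / 7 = 0.86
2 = 2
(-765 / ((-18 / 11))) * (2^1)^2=1870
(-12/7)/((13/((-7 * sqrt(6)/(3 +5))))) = 3 * sqrt(6)/26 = 0.28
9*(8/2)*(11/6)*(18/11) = 108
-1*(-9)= 9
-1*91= -91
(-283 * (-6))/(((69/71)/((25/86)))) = 502325/989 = 507.91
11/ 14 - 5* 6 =-409/ 14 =-29.21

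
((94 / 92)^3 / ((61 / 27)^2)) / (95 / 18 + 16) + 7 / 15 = 495729757213 / 1040382892860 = 0.48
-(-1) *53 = 53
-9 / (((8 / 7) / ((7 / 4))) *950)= -441 / 30400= -0.01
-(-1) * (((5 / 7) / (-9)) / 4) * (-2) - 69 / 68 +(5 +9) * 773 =10821.02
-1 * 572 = -572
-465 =-465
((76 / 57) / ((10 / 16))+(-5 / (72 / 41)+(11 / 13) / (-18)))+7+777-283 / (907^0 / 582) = -255719507 / 1560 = -163922.76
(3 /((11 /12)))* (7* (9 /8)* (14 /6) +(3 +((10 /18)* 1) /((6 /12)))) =1619 /22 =73.59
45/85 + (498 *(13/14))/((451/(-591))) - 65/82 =-65072537/107338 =-606.24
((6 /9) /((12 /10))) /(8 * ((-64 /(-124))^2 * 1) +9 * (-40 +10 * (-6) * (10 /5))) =-4805 /12436128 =-0.00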